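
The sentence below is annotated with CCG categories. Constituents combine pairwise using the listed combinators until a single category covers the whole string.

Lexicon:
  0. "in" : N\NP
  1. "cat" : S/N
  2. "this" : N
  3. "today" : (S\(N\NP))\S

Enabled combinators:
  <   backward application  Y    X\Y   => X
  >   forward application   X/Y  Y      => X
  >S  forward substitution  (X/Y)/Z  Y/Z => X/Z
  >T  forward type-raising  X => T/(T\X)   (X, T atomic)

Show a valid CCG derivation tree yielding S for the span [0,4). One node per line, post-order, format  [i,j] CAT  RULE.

[0,4] S   <
  [0,1] "in" : N\NP
  [1,4] S\(N\NP)   <
    [1,3] S   >
      [1,2] "cat" : S/N
      [2,3] "this" : N
    [3,4] "today" : (S\(N\NP))\S

[0,1] N\NP  lex  "in"
[1,2] S/N  lex  "cat"
[2,3] N  lex  "this"
[1,3] S  >  k=2
[3,4] (S\(N\NP))\S  lex  "today"
[1,4] S\(N\NP)  <  k=3
[0,4] S  <  k=1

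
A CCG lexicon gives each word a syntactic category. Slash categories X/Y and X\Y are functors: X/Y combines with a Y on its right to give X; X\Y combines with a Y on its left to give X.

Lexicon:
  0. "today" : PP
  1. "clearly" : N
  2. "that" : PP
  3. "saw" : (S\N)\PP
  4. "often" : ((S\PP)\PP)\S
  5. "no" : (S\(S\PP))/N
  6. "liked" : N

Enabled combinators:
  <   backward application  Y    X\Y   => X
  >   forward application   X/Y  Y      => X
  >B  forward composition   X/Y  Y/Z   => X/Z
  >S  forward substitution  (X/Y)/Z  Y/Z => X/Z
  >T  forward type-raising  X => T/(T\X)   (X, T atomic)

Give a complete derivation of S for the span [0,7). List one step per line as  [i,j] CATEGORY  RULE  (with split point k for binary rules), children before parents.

[0,1] PP  lex  "today"
[1,2] N  lex  "clearly"
[2,3] PP  lex  "that"
[3,4] (S\N)\PP  lex  "saw"
[2,4] S\N  <  k=3
[1,4] S  <  k=2
[4,5] ((S\PP)\PP)\S  lex  "often"
[1,5] (S\PP)\PP  <  k=4
[0,5] S\PP  <  k=1
[5,6] (S\(S\PP))/N  lex  "no"
[6,7] N  lex  "liked"
[5,7] S\(S\PP)  >  k=6
[0,7] S  <  k=5

[0,7] S   <
  [0,5] S\PP   <
    [0,1] "today" : PP
    [1,5] (S\PP)\PP   <
      [1,4] S   <
        [1,2] "clearly" : N
        [2,4] S\N   <
          [2,3] "that" : PP
          [3,4] "saw" : (S\N)\PP
      [4,5] "often" : ((S\PP)\PP)\S
  [5,7] S\(S\PP)   >
    [5,6] "no" : (S\(S\PP))/N
    [6,7] "liked" : N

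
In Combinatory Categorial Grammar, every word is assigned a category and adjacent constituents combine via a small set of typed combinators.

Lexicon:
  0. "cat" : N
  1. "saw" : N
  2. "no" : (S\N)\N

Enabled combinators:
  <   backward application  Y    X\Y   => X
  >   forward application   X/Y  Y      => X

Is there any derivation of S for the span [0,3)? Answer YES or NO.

[0,3] S   <
  [0,1] "cat" : N
  [1,3] S\N   <
    [1,2] "saw" : N
    [2,3] "no" : (S\N)\N

YES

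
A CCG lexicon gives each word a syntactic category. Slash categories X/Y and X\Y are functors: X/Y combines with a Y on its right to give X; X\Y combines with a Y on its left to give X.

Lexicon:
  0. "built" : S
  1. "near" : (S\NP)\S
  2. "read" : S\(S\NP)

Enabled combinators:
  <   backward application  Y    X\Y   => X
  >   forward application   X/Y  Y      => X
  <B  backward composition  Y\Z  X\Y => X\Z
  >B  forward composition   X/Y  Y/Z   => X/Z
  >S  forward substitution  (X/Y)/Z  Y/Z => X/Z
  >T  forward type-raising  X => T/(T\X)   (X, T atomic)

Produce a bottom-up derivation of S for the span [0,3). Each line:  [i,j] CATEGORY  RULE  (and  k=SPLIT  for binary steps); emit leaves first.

[0,1] S  lex  "built"
[1,2] (S\NP)\S  lex  "near"
[0,2] S\NP  <  k=1
[2,3] S\(S\NP)  lex  "read"
[0,3] S  <  k=2

[0,3] S   <
  [0,2] S\NP   <
    [0,1] "built" : S
    [1,2] "near" : (S\NP)\S
  [2,3] "read" : S\(S\NP)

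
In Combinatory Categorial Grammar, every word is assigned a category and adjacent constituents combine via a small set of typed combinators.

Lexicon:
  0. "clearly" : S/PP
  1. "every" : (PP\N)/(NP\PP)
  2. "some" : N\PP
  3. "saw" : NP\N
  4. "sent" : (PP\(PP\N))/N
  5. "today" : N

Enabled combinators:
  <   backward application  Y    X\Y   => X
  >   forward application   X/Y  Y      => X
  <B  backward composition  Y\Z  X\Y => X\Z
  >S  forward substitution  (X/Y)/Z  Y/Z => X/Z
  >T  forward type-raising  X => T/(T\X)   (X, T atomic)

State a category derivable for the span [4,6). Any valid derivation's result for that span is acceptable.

[0,6] S   >
  [0,1] "clearly" : S/PP
  [1,6] PP   <
    [1,4] PP\N   >
      [1,2] "every" : (PP\N)/(NP\PP)
      [2,4] NP\PP   <B
        [2,3] "some" : N\PP
        [3,4] "saw" : NP\N
    [4,6] PP\(PP\N)   >
      [4,5] "sent" : (PP\(PP\N))/N
      [5,6] "today" : N

PP\(PP\N)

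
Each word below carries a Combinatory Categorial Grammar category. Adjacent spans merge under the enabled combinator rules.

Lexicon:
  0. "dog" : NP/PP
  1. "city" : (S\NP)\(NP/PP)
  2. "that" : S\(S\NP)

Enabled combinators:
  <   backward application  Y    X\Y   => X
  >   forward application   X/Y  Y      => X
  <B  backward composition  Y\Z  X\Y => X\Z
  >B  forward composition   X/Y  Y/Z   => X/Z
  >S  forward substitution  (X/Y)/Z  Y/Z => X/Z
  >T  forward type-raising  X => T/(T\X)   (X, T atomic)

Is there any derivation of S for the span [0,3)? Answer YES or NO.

[0,3] S   <
  [0,2] S\NP   <
    [0,1] "dog" : NP/PP
    [1,2] "city" : (S\NP)\(NP/PP)
  [2,3] "that" : S\(S\NP)

YES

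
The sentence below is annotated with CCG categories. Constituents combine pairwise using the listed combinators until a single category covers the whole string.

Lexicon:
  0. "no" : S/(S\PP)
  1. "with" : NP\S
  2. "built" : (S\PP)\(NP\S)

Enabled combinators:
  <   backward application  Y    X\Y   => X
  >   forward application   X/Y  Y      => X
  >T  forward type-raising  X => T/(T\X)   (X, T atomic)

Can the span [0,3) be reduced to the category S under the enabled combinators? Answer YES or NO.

[0,3] S   >
  [0,1] "no" : S/(S\PP)
  [1,3] S\PP   <
    [1,2] "with" : NP\S
    [2,3] "built" : (S\PP)\(NP\S)

YES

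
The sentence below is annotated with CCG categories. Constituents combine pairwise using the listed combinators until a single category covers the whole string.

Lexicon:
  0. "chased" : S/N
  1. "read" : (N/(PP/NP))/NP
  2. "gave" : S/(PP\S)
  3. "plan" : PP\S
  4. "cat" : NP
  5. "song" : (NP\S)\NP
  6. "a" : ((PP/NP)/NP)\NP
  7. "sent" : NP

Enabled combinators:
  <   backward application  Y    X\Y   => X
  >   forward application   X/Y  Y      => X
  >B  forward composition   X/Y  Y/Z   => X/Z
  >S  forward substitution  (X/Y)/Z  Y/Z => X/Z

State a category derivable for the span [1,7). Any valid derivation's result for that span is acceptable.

[0,8] S   >
  [0,1] "chased" : S/N
  [1,8] N   >
    [1,7] N/NP   >S
      [1,2] "read" : (N/(PP/NP))/NP
      [2,7] (PP/NP)/NP   <
        [2,6] NP   <
          [2,4] S   >
            [2,3] "gave" : S/(PP\S)
            [3,4] "plan" : PP\S
          [4,6] NP\S   <
            [4,5] "cat" : NP
            [5,6] "song" : (NP\S)\NP
        [6,7] "a" : ((PP/NP)/NP)\NP
    [7,8] "sent" : NP

N/NP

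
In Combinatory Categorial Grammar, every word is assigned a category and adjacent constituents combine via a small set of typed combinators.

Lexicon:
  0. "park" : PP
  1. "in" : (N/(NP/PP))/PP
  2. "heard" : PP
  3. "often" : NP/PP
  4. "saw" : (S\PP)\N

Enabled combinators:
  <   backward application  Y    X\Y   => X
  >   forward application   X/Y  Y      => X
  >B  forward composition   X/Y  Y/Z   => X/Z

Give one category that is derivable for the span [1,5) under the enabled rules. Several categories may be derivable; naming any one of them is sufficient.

S\PP

[0,5] S   <
  [0,1] "park" : PP
  [1,5] S\PP   <
    [1,4] N   >
      [1,3] N/(NP/PP)   >
        [1,2] "in" : (N/(NP/PP))/PP
        [2,3] "heard" : PP
      [3,4] "often" : NP/PP
    [4,5] "saw" : (S\PP)\N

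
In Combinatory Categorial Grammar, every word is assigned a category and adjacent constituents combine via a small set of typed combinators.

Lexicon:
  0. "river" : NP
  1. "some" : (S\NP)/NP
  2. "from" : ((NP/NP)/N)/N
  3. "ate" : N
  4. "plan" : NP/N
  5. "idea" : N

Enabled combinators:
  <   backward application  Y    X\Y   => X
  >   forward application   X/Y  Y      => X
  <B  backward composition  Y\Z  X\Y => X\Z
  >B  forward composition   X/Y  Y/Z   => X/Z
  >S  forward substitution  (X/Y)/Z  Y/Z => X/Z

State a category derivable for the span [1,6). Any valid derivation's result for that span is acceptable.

S\NP

[0,6] S   <
  [0,1] "river" : NP
  [1,6] S\NP   >
    [1,2] "some" : (S\NP)/NP
    [2,6] NP   >
      [2,5] NP/N   >S
        [2,4] (NP/NP)/N   >
          [2,3] "from" : ((NP/NP)/N)/N
          [3,4] "ate" : N
        [4,5] "plan" : NP/N
      [5,6] "idea" : N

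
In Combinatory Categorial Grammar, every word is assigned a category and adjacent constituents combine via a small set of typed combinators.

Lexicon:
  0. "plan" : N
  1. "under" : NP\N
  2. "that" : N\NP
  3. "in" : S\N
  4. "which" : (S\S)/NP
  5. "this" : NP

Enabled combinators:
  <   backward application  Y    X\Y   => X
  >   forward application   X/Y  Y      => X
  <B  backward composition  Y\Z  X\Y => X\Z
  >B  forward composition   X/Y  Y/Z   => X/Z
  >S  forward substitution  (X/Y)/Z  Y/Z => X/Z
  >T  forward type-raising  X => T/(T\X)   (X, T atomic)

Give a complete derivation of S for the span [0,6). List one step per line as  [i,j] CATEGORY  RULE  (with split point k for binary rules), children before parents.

[0,1] N  lex  "plan"
[0,1] NP/(NP\N)  >T
[1,2] NP\N  lex  "under"
[0,2] NP  >  k=1
[2,3] N\NP  lex  "that"
[3,4] S\N  lex  "in"
[2,4] S\NP  <B  k=3
[4,5] (S\S)/NP  lex  "which"
[5,6] NP  lex  "this"
[4,6] S\S  >  k=5
[2,6] S\NP  <B  k=4
[0,6] S  <  k=2

[0,6] S   <
  [0,2] NP   >
    [0,1] NP/(NP\N)   >T
      [0,1] "plan" : N
    [1,2] "under" : NP\N
  [2,6] S\NP   <B
    [2,4] S\NP   <B
      [2,3] "that" : N\NP
      [3,4] "in" : S\N
    [4,6] S\S   >
      [4,5] "which" : (S\S)/NP
      [5,6] "this" : NP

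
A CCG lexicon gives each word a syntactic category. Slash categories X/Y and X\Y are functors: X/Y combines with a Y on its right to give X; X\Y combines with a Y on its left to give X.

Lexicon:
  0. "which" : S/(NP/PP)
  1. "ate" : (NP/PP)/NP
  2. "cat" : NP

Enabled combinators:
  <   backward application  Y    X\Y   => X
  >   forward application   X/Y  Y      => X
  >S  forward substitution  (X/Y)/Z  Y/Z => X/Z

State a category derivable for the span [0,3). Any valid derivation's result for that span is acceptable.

S

[0,3] S   >
  [0,1] "which" : S/(NP/PP)
  [1,3] NP/PP   >
    [1,2] "ate" : (NP/PP)/NP
    [2,3] "cat" : NP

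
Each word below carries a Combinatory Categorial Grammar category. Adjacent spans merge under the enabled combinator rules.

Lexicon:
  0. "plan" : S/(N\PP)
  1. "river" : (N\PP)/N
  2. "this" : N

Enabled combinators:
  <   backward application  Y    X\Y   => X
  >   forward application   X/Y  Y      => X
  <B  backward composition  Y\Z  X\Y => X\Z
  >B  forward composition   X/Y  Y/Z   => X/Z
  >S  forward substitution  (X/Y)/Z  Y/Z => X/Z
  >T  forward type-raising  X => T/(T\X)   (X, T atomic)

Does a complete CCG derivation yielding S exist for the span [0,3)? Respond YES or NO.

[0,3] S   >
  [0,2] S/N   >B
    [0,1] "plan" : S/(N\PP)
    [1,2] "river" : (N\PP)/N
  [2,3] "this" : N

YES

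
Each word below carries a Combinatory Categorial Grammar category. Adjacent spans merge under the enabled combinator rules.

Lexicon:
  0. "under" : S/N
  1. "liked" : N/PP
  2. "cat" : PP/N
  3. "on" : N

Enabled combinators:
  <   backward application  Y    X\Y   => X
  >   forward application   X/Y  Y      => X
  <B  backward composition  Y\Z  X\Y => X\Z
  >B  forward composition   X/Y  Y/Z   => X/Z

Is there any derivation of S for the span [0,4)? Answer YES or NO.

[0,4] S   >
  [0,3] S/N   >B
    [0,1] "under" : S/N
    [1,3] N/N   >B
      [1,2] "liked" : N/PP
      [2,3] "cat" : PP/N
  [3,4] "on" : N

YES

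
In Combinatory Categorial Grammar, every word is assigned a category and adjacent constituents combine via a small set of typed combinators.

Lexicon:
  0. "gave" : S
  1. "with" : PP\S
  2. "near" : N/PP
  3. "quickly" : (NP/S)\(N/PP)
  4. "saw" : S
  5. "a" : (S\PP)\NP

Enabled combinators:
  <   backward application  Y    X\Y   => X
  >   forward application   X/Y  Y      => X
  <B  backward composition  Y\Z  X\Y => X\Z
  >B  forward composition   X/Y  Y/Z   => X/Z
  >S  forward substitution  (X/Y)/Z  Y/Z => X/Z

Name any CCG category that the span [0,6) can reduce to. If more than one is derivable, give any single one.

S

[0,6] S   <
  [0,2] PP   <
    [0,1] "gave" : S
    [1,2] "with" : PP\S
  [2,6] S\PP   <
    [2,5] NP   >
      [2,4] NP/S   <
        [2,3] "near" : N/PP
        [3,4] "quickly" : (NP/S)\(N/PP)
      [4,5] "saw" : S
    [5,6] "a" : (S\PP)\NP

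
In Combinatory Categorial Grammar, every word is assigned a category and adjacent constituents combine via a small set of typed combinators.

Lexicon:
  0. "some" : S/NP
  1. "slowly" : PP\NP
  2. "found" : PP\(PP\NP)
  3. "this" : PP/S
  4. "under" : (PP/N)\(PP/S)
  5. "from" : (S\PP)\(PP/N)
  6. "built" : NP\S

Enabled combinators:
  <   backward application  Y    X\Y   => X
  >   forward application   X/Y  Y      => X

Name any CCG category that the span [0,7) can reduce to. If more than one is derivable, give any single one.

S

[0,7] S   >
  [0,1] "some" : S/NP
  [1,7] NP   <
    [1,6] S   <
      [1,3] PP   <
        [1,2] "slowly" : PP\NP
        [2,3] "found" : PP\(PP\NP)
      [3,6] S\PP   <
        [3,5] PP/N   <
          [3,4] "this" : PP/S
          [4,5] "under" : (PP/N)\(PP/S)
        [5,6] "from" : (S\PP)\(PP/N)
    [6,7] "built" : NP\S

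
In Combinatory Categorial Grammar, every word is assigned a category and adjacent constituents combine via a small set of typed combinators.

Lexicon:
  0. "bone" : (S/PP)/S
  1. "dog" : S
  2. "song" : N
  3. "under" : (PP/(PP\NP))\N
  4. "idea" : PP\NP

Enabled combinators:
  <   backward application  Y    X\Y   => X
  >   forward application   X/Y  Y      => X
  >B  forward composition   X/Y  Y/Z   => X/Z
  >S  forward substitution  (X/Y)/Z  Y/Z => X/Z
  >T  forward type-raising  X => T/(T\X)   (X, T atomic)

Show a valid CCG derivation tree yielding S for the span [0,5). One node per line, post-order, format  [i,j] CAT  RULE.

[0,1] (S/PP)/S  lex  "bone"
[1,2] S  lex  "dog"
[0,2] S/PP  >  k=1
[2,3] N  lex  "song"
[3,4] (PP/(PP\NP))\N  lex  "under"
[2,4] PP/(PP\NP)  <  k=3
[4,5] PP\NP  lex  "idea"
[2,5] PP  >  k=4
[0,5] S  >  k=2

[0,5] S   >
  [0,2] S/PP   >
    [0,1] "bone" : (S/PP)/S
    [1,2] "dog" : S
  [2,5] PP   >
    [2,4] PP/(PP\NP)   <
      [2,3] "song" : N
      [3,4] "under" : (PP/(PP\NP))\N
    [4,5] "idea" : PP\NP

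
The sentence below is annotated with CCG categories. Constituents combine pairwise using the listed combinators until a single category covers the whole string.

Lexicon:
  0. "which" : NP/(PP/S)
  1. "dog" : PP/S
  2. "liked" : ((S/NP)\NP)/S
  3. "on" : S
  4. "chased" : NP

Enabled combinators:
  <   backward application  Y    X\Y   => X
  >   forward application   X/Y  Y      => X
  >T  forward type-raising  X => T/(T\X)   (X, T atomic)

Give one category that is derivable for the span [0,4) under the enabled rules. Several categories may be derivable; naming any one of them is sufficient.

S/NP

[0,5] S   >
  [0,4] S/NP   <
    [0,2] NP   >
      [0,1] "which" : NP/(PP/S)
      [1,2] "dog" : PP/S
    [2,4] (S/NP)\NP   >
      [2,3] "liked" : ((S/NP)\NP)/S
      [3,4] "on" : S
  [4,5] "chased" : NP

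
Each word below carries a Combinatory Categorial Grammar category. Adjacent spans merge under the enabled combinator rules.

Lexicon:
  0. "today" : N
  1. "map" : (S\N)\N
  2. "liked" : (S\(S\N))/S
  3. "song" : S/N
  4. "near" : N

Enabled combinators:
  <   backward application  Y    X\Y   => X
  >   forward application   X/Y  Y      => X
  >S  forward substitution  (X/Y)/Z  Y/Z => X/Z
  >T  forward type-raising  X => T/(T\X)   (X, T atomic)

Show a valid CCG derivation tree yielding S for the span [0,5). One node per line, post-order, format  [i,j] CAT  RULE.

[0,5] S   <
  [0,2] S\N   <
    [0,1] "today" : N
    [1,2] "map" : (S\N)\N
  [2,5] S\(S\N)   >
    [2,3] "liked" : (S\(S\N))/S
    [3,5] S   >
      [3,4] "song" : S/N
      [4,5] "near" : N

[0,1] N  lex  "today"
[1,2] (S\N)\N  lex  "map"
[0,2] S\N  <  k=1
[2,3] (S\(S\N))/S  lex  "liked"
[3,4] S/N  lex  "song"
[4,5] N  lex  "near"
[3,5] S  >  k=4
[2,5] S\(S\N)  >  k=3
[0,5] S  <  k=2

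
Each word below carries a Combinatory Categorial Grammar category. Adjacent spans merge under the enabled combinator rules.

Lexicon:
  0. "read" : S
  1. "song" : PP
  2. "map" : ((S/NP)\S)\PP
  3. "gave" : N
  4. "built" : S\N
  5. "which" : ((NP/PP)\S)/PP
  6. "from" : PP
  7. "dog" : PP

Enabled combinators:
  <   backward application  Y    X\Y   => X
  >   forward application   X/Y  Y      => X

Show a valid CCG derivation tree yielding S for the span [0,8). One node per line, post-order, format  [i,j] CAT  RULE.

[0,8] S   >
  [0,3] S/NP   <
    [0,1] "read" : S
    [1,3] (S/NP)\S   <
      [1,2] "song" : PP
      [2,3] "map" : ((S/NP)\S)\PP
  [3,8] NP   >
    [3,7] NP/PP   <
      [3,5] S   <
        [3,4] "gave" : N
        [4,5] "built" : S\N
      [5,7] (NP/PP)\S   >
        [5,6] "which" : ((NP/PP)\S)/PP
        [6,7] "from" : PP
    [7,8] "dog" : PP

[0,1] S  lex  "read"
[1,2] PP  lex  "song"
[2,3] ((S/NP)\S)\PP  lex  "map"
[1,3] (S/NP)\S  <  k=2
[0,3] S/NP  <  k=1
[3,4] N  lex  "gave"
[4,5] S\N  lex  "built"
[3,5] S  <  k=4
[5,6] ((NP/PP)\S)/PP  lex  "which"
[6,7] PP  lex  "from"
[5,7] (NP/PP)\S  >  k=6
[3,7] NP/PP  <  k=5
[7,8] PP  lex  "dog"
[3,8] NP  >  k=7
[0,8] S  >  k=3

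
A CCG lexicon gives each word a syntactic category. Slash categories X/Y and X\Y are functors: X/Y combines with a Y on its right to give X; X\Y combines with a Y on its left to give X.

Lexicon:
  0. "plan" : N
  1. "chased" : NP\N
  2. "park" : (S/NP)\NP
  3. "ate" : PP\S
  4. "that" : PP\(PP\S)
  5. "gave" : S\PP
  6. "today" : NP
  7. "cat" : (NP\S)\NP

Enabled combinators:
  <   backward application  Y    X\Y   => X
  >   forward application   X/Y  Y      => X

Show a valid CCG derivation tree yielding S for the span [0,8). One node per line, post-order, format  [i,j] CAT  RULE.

[0,1] N  lex  "plan"
[1,2] NP\N  lex  "chased"
[0,2] NP  <  k=1
[2,3] (S/NP)\NP  lex  "park"
[0,3] S/NP  <  k=2
[3,4] PP\S  lex  "ate"
[4,5] PP\(PP\S)  lex  "that"
[3,5] PP  <  k=4
[5,6] S\PP  lex  "gave"
[3,6] S  <  k=5
[6,7] NP  lex  "today"
[7,8] (NP\S)\NP  lex  "cat"
[6,8] NP\S  <  k=7
[3,8] NP  <  k=6
[0,8] S  >  k=3

[0,8] S   >
  [0,3] S/NP   <
    [0,2] NP   <
      [0,1] "plan" : N
      [1,2] "chased" : NP\N
    [2,3] "park" : (S/NP)\NP
  [3,8] NP   <
    [3,6] S   <
      [3,5] PP   <
        [3,4] "ate" : PP\S
        [4,5] "that" : PP\(PP\S)
      [5,6] "gave" : S\PP
    [6,8] NP\S   <
      [6,7] "today" : NP
      [7,8] "cat" : (NP\S)\NP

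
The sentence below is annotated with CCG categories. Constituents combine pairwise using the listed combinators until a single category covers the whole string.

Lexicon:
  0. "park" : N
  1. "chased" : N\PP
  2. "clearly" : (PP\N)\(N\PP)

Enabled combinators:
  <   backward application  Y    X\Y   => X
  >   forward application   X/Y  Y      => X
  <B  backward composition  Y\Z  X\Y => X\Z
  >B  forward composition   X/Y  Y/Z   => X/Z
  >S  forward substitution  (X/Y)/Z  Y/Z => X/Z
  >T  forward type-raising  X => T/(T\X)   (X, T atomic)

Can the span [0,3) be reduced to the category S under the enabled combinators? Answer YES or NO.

NO

N N\PP (PP\N)\(N\PP)
CKY chart[0,3] = {N/(N\PP), NP/(NP\PP), PP, PP/(PP\PP), S/(S\PP)}; S ∉ chart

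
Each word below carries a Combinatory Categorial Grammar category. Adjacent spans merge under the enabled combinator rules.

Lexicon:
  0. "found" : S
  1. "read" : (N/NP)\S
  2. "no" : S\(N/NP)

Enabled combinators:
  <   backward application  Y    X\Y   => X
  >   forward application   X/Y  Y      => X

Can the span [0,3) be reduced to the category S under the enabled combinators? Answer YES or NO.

[0,3] S   <
  [0,2] N/NP   <
    [0,1] "found" : S
    [1,2] "read" : (N/NP)\S
  [2,3] "no" : S\(N/NP)

YES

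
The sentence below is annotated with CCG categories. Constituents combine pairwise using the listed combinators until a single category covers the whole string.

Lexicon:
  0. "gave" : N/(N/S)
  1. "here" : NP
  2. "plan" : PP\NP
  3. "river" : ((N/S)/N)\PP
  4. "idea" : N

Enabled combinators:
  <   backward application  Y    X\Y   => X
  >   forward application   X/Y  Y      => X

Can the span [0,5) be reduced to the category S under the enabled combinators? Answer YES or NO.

NO

N/(N/S) NP PP\NP ((N/S)/N)\PP N
CKY chart[0,5] = {N}; S ∉ chart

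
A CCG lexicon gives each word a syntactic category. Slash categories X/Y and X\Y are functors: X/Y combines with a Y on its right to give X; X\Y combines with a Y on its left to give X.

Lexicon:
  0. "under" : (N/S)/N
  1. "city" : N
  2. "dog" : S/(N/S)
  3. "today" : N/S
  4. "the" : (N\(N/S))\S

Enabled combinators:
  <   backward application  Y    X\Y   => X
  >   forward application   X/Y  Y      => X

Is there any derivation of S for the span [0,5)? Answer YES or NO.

(N/S)/N N S/(N/S) N/S (N\(N/S))\S
CKY chart[0,5] = {N}; S ∉ chart

NO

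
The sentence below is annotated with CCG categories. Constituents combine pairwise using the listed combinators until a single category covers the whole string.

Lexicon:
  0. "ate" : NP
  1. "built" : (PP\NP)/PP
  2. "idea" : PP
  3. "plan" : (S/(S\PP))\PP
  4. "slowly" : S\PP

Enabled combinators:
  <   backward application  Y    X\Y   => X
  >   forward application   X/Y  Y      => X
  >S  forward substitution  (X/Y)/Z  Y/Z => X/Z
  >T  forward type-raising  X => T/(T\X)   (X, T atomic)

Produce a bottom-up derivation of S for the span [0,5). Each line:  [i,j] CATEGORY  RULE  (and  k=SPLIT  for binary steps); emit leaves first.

[0,1] NP  lex  "ate"
[1,2] (PP\NP)/PP  lex  "built"
[2,3] PP  lex  "idea"
[1,3] PP\NP  >  k=2
[0,3] PP  <  k=1
[3,4] (S/(S\PP))\PP  lex  "plan"
[0,4] S/(S\PP)  <  k=3
[4,5] S\PP  lex  "slowly"
[0,5] S  >  k=4

[0,5] S   >
  [0,4] S/(S\PP)   <
    [0,3] PP   <
      [0,1] "ate" : NP
      [1,3] PP\NP   >
        [1,2] "built" : (PP\NP)/PP
        [2,3] "idea" : PP
    [3,4] "plan" : (S/(S\PP))\PP
  [4,5] "slowly" : S\PP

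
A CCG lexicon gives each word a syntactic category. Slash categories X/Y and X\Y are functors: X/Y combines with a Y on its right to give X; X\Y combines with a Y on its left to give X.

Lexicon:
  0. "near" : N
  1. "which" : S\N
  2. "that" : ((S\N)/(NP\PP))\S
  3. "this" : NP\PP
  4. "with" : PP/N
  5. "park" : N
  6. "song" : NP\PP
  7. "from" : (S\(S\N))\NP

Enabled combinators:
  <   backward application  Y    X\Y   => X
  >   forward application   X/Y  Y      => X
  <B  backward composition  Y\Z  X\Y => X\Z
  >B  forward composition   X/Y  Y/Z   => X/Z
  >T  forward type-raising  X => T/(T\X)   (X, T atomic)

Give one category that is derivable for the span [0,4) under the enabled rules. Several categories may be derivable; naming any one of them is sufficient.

[0,8] S   <
  [0,4] S\N   >
    [0,3] (S\N)/(NP\PP)   <
      [0,2] S   >
        [0,1] S/(S\N)   >T
          [0,1] "near" : N
        [1,2] "which" : S\N
      [2,3] "that" : ((S\N)/(NP\PP))\S
    [3,4] "this" : NP\PP
  [4,8] S\(S\N)   <
    [4,7] NP   <
      [4,6] PP   >
        [4,5] "with" : PP/N
        [5,6] "park" : N
      [6,7] "song" : NP\PP
    [7,8] "from" : (S\(S\N))\NP

S\N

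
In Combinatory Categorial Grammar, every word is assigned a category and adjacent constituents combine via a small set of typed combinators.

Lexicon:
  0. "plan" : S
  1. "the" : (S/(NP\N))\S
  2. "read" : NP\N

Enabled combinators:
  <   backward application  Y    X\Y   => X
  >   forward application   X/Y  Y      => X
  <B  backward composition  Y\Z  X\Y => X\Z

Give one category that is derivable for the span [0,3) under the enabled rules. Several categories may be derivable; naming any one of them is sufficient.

[0,3] S   >
  [0,2] S/(NP\N)   <
    [0,1] "plan" : S
    [1,2] "the" : (S/(NP\N))\S
  [2,3] "read" : NP\N

S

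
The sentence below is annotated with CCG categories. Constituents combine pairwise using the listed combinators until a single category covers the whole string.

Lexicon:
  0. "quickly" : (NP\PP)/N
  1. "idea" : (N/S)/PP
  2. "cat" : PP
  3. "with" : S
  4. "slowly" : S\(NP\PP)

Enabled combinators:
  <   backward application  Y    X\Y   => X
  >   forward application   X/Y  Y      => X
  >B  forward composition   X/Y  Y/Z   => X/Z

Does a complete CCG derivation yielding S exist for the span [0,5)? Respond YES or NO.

[0,5] S   <
  [0,4] NP\PP   >
    [0,1] "quickly" : (NP\PP)/N
    [1,4] N   >
      [1,3] N/S   >
        [1,2] "idea" : (N/S)/PP
        [2,3] "cat" : PP
      [3,4] "with" : S
  [4,5] "slowly" : S\(NP\PP)

YES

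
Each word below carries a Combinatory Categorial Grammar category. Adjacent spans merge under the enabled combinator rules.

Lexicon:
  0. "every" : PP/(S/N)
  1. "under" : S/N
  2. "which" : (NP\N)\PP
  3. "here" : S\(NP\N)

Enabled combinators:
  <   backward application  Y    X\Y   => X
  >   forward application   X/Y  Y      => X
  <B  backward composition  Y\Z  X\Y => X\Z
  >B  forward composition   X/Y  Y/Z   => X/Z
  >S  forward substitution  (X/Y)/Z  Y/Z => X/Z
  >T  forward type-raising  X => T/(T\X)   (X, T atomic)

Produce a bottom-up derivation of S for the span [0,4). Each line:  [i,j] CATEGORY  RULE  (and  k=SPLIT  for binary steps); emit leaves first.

[0,1] PP/(S/N)  lex  "every"
[1,2] S/N  lex  "under"
[0,2] PP  >  k=1
[2,3] (NP\N)\PP  lex  "which"
[3,4] S\(NP\N)  lex  "here"
[2,4] S\PP  <B  k=3
[0,4] S  <  k=2

[0,4] S   <
  [0,2] PP   >
    [0,1] "every" : PP/(S/N)
    [1,2] "under" : S/N
  [2,4] S\PP   <B
    [2,3] "which" : (NP\N)\PP
    [3,4] "here" : S\(NP\N)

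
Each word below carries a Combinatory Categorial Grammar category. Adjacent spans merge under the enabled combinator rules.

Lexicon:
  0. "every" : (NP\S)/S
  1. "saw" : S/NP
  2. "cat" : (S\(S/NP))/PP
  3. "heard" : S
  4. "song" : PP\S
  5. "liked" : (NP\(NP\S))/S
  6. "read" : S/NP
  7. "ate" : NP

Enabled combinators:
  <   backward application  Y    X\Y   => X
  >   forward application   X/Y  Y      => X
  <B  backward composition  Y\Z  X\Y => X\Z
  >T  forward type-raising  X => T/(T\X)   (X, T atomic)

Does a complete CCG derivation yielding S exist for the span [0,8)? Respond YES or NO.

(NP\S)/S S/NP (S\(S/NP))/PP S PP\S (NP\(NP\S))/S S/NP NP
CKY chart[0,8] = {N/(N\NP), NP, NP/(NP\NP), PP/(PP\NP), S/(S\NP)}; S ∉ chart

NO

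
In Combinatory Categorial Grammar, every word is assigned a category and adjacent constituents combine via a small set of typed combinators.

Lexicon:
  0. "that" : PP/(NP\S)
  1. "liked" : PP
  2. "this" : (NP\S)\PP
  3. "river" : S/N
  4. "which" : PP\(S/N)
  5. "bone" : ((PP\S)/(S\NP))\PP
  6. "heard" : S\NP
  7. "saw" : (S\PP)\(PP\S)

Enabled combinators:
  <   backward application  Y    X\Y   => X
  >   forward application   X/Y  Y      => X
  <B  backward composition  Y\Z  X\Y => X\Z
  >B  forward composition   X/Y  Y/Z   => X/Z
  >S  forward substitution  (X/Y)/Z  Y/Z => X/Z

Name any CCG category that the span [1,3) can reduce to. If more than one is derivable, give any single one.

NP\S

[0,8] S   <
  [0,3] PP   >
    [0,1] "that" : PP/(NP\S)
    [1,3] NP\S   <
      [1,2] "liked" : PP
      [2,3] "this" : (NP\S)\PP
  [3,8] S\PP   <
    [3,7] PP\S   >
      [3,6] (PP\S)/(S\NP)   <
        [3,5] PP   <
          [3,4] "river" : S/N
          [4,5] "which" : PP\(S/N)
        [5,6] "bone" : ((PP\S)/(S\NP))\PP
      [6,7] "heard" : S\NP
    [7,8] "saw" : (S\PP)\(PP\S)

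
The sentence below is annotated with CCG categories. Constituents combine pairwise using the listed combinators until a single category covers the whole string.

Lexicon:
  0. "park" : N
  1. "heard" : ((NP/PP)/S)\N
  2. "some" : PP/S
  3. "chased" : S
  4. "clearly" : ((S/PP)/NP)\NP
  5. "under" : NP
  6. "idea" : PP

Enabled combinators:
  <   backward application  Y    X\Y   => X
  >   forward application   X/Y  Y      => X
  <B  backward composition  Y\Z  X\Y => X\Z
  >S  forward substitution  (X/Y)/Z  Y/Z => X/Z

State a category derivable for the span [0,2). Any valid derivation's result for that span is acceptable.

(NP/PP)/S

[0,7] S   >
  [0,6] S/PP   >
    [0,5] (S/PP)/NP   <
      [0,4] NP   >
        [0,3] NP/S   >S
          [0,2] (NP/PP)/S   <
            [0,1] "park" : N
            [1,2] "heard" : ((NP/PP)/S)\N
          [2,3] "some" : PP/S
        [3,4] "chased" : S
      [4,5] "clearly" : ((S/PP)/NP)\NP
    [5,6] "under" : NP
  [6,7] "idea" : PP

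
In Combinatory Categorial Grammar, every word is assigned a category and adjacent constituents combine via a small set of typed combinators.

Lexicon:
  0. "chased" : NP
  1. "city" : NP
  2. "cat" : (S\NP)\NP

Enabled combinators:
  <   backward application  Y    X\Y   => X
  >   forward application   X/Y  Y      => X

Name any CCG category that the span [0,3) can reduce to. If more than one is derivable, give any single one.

[0,3] S   <
  [0,1] "chased" : NP
  [1,3] S\NP   <
    [1,2] "city" : NP
    [2,3] "cat" : (S\NP)\NP

S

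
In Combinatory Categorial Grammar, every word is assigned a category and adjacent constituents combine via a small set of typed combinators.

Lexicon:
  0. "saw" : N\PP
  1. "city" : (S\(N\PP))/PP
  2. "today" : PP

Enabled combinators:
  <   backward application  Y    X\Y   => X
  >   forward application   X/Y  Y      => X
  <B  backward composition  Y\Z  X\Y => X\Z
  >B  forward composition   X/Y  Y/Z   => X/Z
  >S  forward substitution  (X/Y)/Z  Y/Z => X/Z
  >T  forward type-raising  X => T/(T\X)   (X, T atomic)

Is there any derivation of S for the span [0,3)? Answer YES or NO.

[0,3] S   <
  [0,1] "saw" : N\PP
  [1,3] S\(N\PP)   >
    [1,2] "city" : (S\(N\PP))/PP
    [2,3] "today" : PP

YES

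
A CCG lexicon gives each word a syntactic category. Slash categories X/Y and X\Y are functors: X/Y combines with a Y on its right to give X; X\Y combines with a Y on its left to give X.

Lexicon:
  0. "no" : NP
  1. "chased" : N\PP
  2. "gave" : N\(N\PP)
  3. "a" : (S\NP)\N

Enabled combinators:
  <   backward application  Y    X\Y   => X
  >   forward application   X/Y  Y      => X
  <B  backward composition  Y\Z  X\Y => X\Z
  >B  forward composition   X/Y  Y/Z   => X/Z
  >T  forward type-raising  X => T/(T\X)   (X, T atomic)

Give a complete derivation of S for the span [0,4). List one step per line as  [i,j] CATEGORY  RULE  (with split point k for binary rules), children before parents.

[0,1] NP  lex  "no"
[0,1] S/(S\NP)  >T
[1,2] N\PP  lex  "chased"
[2,3] N\(N\PP)  lex  "gave"
[1,3] N  <  k=2
[3,4] (S\NP)\N  lex  "a"
[1,4] S\NP  <  k=3
[0,4] S  >  k=1

[0,4] S   >
  [0,1] S/(S\NP)   >T
    [0,1] "no" : NP
  [1,4] S\NP   <
    [1,3] N   <
      [1,2] "chased" : N\PP
      [2,3] "gave" : N\(N\PP)
    [3,4] "a" : (S\NP)\N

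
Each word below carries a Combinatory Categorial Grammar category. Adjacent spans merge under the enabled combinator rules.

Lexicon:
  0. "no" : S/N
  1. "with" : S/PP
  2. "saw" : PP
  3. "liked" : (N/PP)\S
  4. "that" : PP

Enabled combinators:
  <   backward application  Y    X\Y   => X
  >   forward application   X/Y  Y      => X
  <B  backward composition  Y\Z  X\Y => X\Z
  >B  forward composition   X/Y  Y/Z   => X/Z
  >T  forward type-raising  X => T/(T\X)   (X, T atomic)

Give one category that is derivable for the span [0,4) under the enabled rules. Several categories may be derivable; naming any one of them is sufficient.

S/PP

[0,5] S   >
  [0,4] S/PP   >B
    [0,1] "no" : S/N
    [1,4] N/PP   <
      [1,3] S   >
        [1,2] "with" : S/PP
        [2,3] "saw" : PP
      [3,4] "liked" : (N/PP)\S
  [4,5] "that" : PP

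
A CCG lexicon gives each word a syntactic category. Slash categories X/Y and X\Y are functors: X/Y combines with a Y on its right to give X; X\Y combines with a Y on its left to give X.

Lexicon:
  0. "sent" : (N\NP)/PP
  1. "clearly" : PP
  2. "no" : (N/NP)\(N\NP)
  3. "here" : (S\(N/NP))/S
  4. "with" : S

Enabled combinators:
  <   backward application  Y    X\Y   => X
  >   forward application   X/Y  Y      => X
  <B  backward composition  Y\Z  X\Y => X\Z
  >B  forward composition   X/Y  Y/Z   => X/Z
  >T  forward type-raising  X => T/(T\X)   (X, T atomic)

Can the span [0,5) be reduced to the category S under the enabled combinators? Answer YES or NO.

[0,5] S   <
  [0,3] N/NP   <
    [0,2] N\NP   >
      [0,1] "sent" : (N\NP)/PP
      [1,2] "clearly" : PP
    [2,3] "no" : (N/NP)\(N\NP)
  [3,5] S\(N/NP)   >
    [3,4] "here" : (S\(N/NP))/S
    [4,5] "with" : S

YES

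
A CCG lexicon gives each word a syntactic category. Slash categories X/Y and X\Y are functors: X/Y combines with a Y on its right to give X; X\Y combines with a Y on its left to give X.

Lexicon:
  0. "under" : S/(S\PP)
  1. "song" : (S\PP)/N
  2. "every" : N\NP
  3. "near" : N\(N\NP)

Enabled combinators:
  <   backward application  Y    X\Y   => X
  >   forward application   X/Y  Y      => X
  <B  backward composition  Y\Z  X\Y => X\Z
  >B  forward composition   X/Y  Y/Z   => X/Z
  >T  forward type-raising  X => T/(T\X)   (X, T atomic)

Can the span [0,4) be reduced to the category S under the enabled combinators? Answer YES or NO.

[0,4] S   >
  [0,1] "under" : S/(S\PP)
  [1,4] S\PP   >
    [1,2] "song" : (S\PP)/N
    [2,4] N   <
      [2,3] "every" : N\NP
      [3,4] "near" : N\(N\NP)

YES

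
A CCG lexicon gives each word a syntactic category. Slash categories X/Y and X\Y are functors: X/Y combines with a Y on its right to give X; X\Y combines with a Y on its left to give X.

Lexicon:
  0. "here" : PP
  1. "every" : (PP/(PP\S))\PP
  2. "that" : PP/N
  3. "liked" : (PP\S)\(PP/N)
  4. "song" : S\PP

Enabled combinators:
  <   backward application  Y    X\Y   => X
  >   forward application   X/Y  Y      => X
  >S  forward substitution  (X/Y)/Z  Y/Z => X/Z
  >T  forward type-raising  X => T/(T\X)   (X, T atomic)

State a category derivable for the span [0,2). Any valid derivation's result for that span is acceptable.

PP/(PP\S)

[0,5] S   <
  [0,4] PP   >
    [0,2] PP/(PP\S)   <
      [0,1] "here" : PP
      [1,2] "every" : (PP/(PP\S))\PP
    [2,4] PP\S   <
      [2,3] "that" : PP/N
      [3,4] "liked" : (PP\S)\(PP/N)
  [4,5] "song" : S\PP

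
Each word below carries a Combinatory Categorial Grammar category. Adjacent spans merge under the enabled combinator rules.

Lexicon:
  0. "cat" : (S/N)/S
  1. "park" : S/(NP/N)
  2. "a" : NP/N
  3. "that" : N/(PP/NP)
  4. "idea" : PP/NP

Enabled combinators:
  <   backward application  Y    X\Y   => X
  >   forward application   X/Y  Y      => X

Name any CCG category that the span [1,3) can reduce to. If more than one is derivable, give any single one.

[0,5] S   >
  [0,3] S/N   >
    [0,1] "cat" : (S/N)/S
    [1,3] S   >
      [1,2] "park" : S/(NP/N)
      [2,3] "a" : NP/N
  [3,5] N   >
    [3,4] "that" : N/(PP/NP)
    [4,5] "idea" : PP/NP

S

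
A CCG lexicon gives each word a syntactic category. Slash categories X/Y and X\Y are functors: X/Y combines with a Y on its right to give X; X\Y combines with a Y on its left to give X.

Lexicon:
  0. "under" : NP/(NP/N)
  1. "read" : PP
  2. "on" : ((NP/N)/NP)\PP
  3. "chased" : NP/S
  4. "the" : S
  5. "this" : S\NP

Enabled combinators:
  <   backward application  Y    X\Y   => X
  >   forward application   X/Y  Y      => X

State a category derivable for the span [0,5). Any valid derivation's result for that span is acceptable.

[0,6] S   <
  [0,5] NP   >
    [0,1] "under" : NP/(NP/N)
    [1,5] NP/N   >
      [1,3] (NP/N)/NP   <
        [1,2] "read" : PP
        [2,3] "on" : ((NP/N)/NP)\PP
      [3,5] NP   >
        [3,4] "chased" : NP/S
        [4,5] "the" : S
  [5,6] "this" : S\NP

NP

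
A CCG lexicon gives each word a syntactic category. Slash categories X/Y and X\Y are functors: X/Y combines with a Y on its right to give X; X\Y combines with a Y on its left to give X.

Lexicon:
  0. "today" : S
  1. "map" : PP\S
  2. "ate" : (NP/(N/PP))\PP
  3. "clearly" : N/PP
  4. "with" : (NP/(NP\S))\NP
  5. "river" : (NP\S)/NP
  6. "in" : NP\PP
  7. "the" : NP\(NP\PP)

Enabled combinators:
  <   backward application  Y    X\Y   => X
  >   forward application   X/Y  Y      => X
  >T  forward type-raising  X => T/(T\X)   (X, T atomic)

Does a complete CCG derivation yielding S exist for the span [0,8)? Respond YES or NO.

NO

S PP\S (NP/(N/PP))\PP N/PP (NP/(NP\S))\NP (NP\S)/NP NP\PP NP\(NP\PP)
CKY chart[0,8] = {N/(N\NP), NP, NP/(NP\NP), PP/(PP\NP), S/(S\NP)}; S ∉ chart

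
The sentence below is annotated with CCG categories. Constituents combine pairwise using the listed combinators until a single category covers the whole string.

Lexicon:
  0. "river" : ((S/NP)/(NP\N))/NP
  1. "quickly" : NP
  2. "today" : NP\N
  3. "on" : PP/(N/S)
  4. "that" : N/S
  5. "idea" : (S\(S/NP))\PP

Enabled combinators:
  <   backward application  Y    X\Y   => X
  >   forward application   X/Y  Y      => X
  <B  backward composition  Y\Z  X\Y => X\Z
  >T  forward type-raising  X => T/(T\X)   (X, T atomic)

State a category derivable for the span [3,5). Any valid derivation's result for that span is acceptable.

PP

[0,6] S   <
  [0,3] S/NP   >
    [0,2] (S/NP)/(NP\N)   >
      [0,1] "river" : ((S/NP)/(NP\N))/NP
      [1,2] "quickly" : NP
    [2,3] "today" : NP\N
  [3,6] S\(S/NP)   <
    [3,5] PP   >
      [3,4] "on" : PP/(N/S)
      [4,5] "that" : N/S
    [5,6] "idea" : (S\(S/NP))\PP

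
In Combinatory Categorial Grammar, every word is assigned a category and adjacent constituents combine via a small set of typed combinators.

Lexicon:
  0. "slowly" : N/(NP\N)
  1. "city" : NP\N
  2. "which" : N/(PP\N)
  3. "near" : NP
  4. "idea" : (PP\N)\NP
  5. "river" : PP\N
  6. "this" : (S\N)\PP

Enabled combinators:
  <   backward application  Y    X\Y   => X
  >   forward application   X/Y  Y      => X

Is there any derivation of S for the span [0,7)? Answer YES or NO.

YES

[0,7] S   <
  [0,2] N   >
    [0,1] "slowly" : N/(NP\N)
    [1,2] "city" : NP\N
  [2,7] S\N   <
    [2,6] PP   <
      [2,5] N   >
        [2,3] "which" : N/(PP\N)
        [3,5] PP\N   <
          [3,4] "near" : NP
          [4,5] "idea" : (PP\N)\NP
      [5,6] "river" : PP\N
    [6,7] "this" : (S\N)\PP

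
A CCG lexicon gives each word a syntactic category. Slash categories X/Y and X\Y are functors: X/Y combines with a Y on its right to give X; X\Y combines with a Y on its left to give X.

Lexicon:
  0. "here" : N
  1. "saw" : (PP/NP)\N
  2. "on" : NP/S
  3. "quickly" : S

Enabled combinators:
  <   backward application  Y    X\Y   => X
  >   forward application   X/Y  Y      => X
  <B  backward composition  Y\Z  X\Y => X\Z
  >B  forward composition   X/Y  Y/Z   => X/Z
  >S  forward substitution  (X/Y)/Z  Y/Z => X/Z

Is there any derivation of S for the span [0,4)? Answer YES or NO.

N (PP/NP)\N NP/S S
CKY chart[0,4] = {PP}; S ∉ chart

NO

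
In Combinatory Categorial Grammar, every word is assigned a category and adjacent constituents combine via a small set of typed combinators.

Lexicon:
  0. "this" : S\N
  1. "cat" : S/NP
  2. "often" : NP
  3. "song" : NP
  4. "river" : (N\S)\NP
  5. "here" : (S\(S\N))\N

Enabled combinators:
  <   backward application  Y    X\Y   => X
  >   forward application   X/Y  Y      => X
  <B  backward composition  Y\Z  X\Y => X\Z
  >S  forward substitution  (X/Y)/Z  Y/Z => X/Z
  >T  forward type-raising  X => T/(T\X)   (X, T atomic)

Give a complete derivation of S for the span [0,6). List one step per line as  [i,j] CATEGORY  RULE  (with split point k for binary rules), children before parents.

[0,6] S   <
  [0,1] "this" : S\N
  [1,6] S\(S\N)   <
    [1,5] N   <
      [1,3] S   >
        [1,2] "cat" : S/NP
        [2,3] "often" : NP
      [3,5] N\S   <
        [3,4] "song" : NP
        [4,5] "river" : (N\S)\NP
    [5,6] "here" : (S\(S\N))\N

[0,1] S\N  lex  "this"
[1,2] S/NP  lex  "cat"
[2,3] NP  lex  "often"
[1,3] S  >  k=2
[3,4] NP  lex  "song"
[4,5] (N\S)\NP  lex  "river"
[3,5] N\S  <  k=4
[1,5] N  <  k=3
[5,6] (S\(S\N))\N  lex  "here"
[1,6] S\(S\N)  <  k=5
[0,6] S  <  k=1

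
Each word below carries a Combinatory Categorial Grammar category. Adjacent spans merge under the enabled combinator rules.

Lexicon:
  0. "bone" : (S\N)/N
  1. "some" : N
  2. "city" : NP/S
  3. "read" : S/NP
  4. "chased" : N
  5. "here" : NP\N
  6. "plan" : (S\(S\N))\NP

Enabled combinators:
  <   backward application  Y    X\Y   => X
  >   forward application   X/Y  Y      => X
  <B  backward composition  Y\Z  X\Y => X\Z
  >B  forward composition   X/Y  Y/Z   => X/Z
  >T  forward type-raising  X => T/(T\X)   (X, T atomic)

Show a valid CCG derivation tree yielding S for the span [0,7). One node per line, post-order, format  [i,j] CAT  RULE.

[0,1] (S\N)/N  lex  "bone"
[1,2] N  lex  "some"
[0,2] S\N  >  k=1
[2,3] NP/S  lex  "city"
[3,4] S/NP  lex  "read"
[4,5] N  lex  "chased"
[5,6] NP\N  lex  "here"
[4,6] NP  <  k=5
[3,6] S  >  k=4
[2,6] NP  >  k=3
[6,7] (S\(S\N))\NP  lex  "plan"
[2,7] S\(S\N)  <  k=6
[0,7] S  <  k=2

[0,7] S   <
  [0,2] S\N   >
    [0,1] "bone" : (S\N)/N
    [1,2] "some" : N
  [2,7] S\(S\N)   <
    [2,6] NP   >
      [2,3] "city" : NP/S
      [3,6] S   >
        [3,4] "read" : S/NP
        [4,6] NP   <
          [4,5] "chased" : N
          [5,6] "here" : NP\N
    [6,7] "plan" : (S\(S\N))\NP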